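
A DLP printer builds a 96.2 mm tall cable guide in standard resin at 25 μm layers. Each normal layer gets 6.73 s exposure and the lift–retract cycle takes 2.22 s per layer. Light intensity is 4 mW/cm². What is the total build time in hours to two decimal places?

9.57 hours

Layers = ⌈96.2/0.025⌉ = 3848.
Cycle time = 6.73 + 2.22, so 8.95 s.
Build time: 3848 × 8.95 s = 34439.6 s, i.e. 9.57 hours.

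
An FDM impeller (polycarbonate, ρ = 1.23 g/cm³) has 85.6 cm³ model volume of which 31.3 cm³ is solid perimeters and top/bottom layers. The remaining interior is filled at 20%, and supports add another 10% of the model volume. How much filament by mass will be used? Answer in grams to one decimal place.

62.4 g

Infill region = 85.6 − 31.3, so 54.3 cm³.
Infill volume = 0.20 × 54.3, so 10.86 cm³.
Support = 0.10 × 85.6, so 8.56 cm³.
Total extruded = 31.3 + 10.86 + 8.56, so 50.72 cm³.
Mass = 50.72 × 1.23, so 62.3856 g.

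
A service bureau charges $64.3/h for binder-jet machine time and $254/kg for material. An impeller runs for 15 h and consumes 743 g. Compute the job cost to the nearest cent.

Time charge = 64.3 × 15 = $964.50.
Material cost: 254 × 743/1000 → $188.722.
Total = 964.50 + 188.722 = 1153.222 ≈ $1153.22.

$1153.22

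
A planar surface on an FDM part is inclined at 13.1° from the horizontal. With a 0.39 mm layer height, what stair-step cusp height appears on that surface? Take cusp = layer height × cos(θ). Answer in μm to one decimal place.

379.9 μm

h_c = t·cos θ = 0.39 × 0.9740 = 0.37986 mm (379.9 μm).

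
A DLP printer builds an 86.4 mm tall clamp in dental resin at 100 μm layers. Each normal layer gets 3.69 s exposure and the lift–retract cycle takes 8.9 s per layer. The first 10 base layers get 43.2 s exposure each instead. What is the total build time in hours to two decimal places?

Layers = ⌈86.4/0.1⌉ = 864.
Burn-in layers = 10 × (43.2 + 8.9), so 521 s.
Normal layers: 854 × (3.69 + 8.9) → 10751.86 s.
Sum: 521 + 10751.86 = 11272.86 s → 3.13 hours.

3.13 hours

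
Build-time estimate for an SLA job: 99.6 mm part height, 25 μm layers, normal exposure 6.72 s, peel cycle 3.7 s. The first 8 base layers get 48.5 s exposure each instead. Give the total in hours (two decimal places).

11.62 hours

Layer count = ceil(99.6 / 0.025) = 3984.
Base layers = 8 × (48.5 + 3.7) = 417.6 s.
Remaining layers = 3976 × (6.72 + 3.7) = 41429.92 s.
Total = 417.6 + 41429.92 = 41847.52 s = 11.62 hours.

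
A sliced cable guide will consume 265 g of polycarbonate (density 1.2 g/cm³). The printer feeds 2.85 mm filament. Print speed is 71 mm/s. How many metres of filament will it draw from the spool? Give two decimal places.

Extruded volume: 265/1.2 = 220.8333 cm³ (220833.3 mm³).
Cross-section of 2.85 mm filament: π·(2.85/2)² = 6.3794 mm².
Length = 220833.3 / 6.3794 = 34616.63 mm = 34.62 m.

34.62 m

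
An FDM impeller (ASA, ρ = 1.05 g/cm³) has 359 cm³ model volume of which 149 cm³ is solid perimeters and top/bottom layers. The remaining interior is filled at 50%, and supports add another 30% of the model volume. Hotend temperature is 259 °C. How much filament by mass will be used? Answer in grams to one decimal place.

Volume inside the shell = 359 − 149 = 210 cm³.
Infill volume = 0.50 × 210 = 105 cm³.
Support = 0.30 × 359, so 107.7 cm³.
Total extruded = 149 + 105 + 107.7 = 361.7 cm³.
Mass: 361.7 × 1.05 → 379.785 g.

379.8 g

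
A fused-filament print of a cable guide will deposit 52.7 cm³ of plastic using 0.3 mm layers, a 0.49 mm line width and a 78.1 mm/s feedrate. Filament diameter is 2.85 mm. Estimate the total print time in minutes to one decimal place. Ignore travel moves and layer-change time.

Bead cross-section = 0.3 × 0.49, so 0.147 mm².
Toolpath length = 52.7 cm³ / 0.147 mm² = 52700 / 0.147 = 358503.4 mm.
Extrusion time: 358503.4 / 78.1 → 4590.3 s.
That's 4590.3 s → 76.5 minutes.

76.5 minutes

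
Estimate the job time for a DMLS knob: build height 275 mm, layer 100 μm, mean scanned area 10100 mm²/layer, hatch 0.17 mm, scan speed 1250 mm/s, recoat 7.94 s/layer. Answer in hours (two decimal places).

Number of layers: 275 / 0.1 → 2750 (rounded up).
Per-layer scan distance = 10100 / 0.17, so 59411.8 mm.
Laser time per layer = 59411.8 / 1250, so 47.5294 s.
Time per layer = 47.5294 + 7.94 = 55.4694 s.
Build time = 2750 × 55.4694 = 152540.85 s = 42.37 hours.

42.37 hours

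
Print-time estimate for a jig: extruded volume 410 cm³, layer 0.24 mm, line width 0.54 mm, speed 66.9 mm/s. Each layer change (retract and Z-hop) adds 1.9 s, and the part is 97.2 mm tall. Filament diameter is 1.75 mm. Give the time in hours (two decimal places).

Line area = 0.24 × 0.54, so 0.1296 mm².
Total extruded path = 410000/0.1296 = 3163580.2 mm.
Extrusion time: 3163580.2 / 66.9 → 47288.2 s.
Layers = ⌈97.2/0.24⌉ = 405.
Non-print overhead: 405 × 1.9 → 769.5 s.
Total = 47288.2 + 769.5 = 48057.7 s = 13.35 hours.

13.35 hours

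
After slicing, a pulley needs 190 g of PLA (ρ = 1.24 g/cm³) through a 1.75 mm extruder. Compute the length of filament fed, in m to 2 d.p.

63.70 m

Extruded volume: 190/1.24 = 153.2258 cm³ (153225.8 mm³).
A = π r² = π × 0.875² = 2.4053 mm².
L = V/A = 153225.8/2.4053 = 63703.4 mm → 63.70 m.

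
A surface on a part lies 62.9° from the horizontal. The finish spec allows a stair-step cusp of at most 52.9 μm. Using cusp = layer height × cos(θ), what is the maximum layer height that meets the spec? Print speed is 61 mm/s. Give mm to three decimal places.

Layer height = cusp / cos(62.9°) = 0.0529 / 0.4555 = 0.116 mm.

0.116 mm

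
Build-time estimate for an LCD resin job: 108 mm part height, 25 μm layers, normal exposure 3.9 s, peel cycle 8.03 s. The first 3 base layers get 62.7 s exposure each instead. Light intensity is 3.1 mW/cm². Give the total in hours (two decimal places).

14.37 hours

Layer count = ceil(108 / 0.025) = 4320.
Base layers: 3 × (62.7 + 8.03) → 212.19 s.
Remaining layers = 4317 × (3.9 + 8.03) = 51501.81 s.
Sum: 212.19 + 51501.81 = 51714 s → 14.37 hours.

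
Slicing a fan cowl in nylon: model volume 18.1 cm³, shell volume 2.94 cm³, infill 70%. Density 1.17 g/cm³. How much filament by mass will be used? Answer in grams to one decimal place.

15.9 g

Interior volume = 18.1 − 2.94 = 15.16 cm³.
Infill deposited = 0.70 × 15.16 = 10.612 cm³.
Deposited volume = 2.94 + 10.612, so 13.552 cm³.
Mass: 13.552 × 1.17 → 15.85584 g.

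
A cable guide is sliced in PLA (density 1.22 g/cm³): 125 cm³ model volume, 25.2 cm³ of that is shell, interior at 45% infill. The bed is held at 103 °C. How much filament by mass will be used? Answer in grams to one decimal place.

85.5 g

Interior volume = 125 − 25.2 = 99.8 cm³.
Deposited infill = 0.45 × 99.8 = 44.91 cm³.
Total extruded = 25.2 + 44.91 = 70.11 cm³.
Mass = 70.11 × 1.22 = 85.5342 g.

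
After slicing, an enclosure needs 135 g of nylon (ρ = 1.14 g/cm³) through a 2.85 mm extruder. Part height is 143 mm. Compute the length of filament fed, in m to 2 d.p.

Extruded volume: 135/1.14 = 118.4211 cm³ (118421.1 mm³).
Filament cross-section = π × (2.85/2)² = 6.3794 mm².
L = V/A = 118421.1/6.3794 = 18563.05 mm → 18.56 m.

18.56 m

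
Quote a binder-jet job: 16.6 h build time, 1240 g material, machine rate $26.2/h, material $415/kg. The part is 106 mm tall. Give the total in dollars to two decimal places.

Time charge: 26.2 × 16.6 → $434.92.
Feedstock cost: 415 × 1240/1000 → $514.60.
Job cost: 434.92 + 514.60 = $949.52.

$949.52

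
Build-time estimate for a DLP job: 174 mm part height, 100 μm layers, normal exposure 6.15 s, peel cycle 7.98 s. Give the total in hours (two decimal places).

6.83 hours

Layers = ⌈174/0.1⌉ = 1740.
Per-layer time: 6.15 + 7.98 → 14.13 s.
Total = 1740 × 14.13 = 24586.2 s = 6.83 hours.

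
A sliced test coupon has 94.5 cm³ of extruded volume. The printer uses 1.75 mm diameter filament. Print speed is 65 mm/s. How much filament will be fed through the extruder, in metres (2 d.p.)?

Cross-section of 1.75 mm filament: π·(1.75/2)² = 2.4053 mm².
Length = 94.5 cm³ / 2.4053 mm² = 94500 / 2.4053 = 39288.24 mm = 39.29 m.

39.29 m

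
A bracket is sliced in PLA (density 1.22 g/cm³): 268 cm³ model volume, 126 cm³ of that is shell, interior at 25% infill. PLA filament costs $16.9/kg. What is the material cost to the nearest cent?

Infill region = 268 − 126, so 142 cm³.
Infill deposited: 0.25 × 142 → 35.5 cm³.
Deposited volume: 126 + 35.5 → 161.5 cm³.
Mass: 161.5 × 1.22 → 197.03 g.
At $16.9/kg: 197.03/1000 × 16.9 = $3.33.

$3.33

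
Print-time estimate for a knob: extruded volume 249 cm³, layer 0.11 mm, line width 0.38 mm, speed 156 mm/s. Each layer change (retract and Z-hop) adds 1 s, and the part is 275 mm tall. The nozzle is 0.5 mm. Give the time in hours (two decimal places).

Extrusion cross-section = 0.11 × 0.38 = 0.0418 mm².
Path length: 249000 mm³ / 0.0418 mm² → 5956937.8 mm.
Print-move time = 5956937.8 / 156 = 38185.5 s.
Layers = ⌈275/0.11⌉ = 2500.
Non-print overhead = 2500 × 1, so 2500 s.
Altogether 38185.5 + 2500 = 40685.5 s, i.e. 11.30 hours.

11.30 hours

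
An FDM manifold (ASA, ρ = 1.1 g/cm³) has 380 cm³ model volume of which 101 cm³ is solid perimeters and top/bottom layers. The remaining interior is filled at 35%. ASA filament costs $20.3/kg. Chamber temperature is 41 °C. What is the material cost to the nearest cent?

Interior volume: 380 − 101 → 279 cm³.
Deposited infill: 0.35 × 279 → 97.65 cm³.
Deposited volume = 101 + 97.65 = 198.65 cm³.
Mass = 198.65 × 1.1, so 218.515 g.
At $20.3/kg: 218.515/1000 × 20.3 = $4.44.

$4.44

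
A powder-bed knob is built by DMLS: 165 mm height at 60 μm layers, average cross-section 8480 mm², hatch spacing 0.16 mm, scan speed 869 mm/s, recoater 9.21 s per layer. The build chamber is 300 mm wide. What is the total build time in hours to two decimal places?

53.62 hours

Number of layers: 165 / 0.06 → 2750 (rounded up).
Hatch length per layer: 8480 / 0.16 → 53000 mm.
Laser time per layer: 53000 / 869 → 60.9896 s.
Time per layer: 60.9896 + 9.21 → 70.1996 s.
Total: 2750 × 70.1996 s = 193048.9 s → 53.62 hours.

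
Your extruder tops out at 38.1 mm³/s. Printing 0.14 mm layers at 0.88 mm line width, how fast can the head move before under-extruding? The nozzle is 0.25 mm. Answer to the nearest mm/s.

A = 0.14 × 0.88, so 0.1232 mm².
Max speed = 38.1 / 0.1232 = 309.25 ≈ 309 mm/s.

309 mm/s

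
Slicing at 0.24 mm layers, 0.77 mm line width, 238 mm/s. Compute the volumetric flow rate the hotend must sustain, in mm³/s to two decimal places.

43.98

Bead cross-section = 0.24 × 0.77 = 0.1848 mm².
Volumetric flow = 238 × 0.1848 = 43.98 mm³/s.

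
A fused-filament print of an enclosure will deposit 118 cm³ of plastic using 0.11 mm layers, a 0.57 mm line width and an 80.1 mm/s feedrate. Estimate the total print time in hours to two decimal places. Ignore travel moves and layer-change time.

Line area = 0.11 × 0.57, so 0.0627 mm².
Path length: 118000 mm³ / 0.0627 mm² → 1881977.7 mm.
Time extruding = 1881977.7 / 80.1 = 23495.4 s.
That's 23495.4 s → 6.53 hours.

6.53 hours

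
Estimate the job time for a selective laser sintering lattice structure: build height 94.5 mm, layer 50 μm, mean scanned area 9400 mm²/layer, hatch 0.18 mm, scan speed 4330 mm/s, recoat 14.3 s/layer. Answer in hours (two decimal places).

Number of layers: 94.5 / 0.05 → 1890 (rounded up).
Scan path per layer = 9400 / 0.18, so 52222.2 mm.
Laser time per layer = 52222.2 / 4330, so 12.0606 s.
Layer cycle = 12.0606 + 14.3 = 26.3606 s.
Total: 1890 × 26.3606 s = 49821.534 s → 13.84 hours.

13.84 hours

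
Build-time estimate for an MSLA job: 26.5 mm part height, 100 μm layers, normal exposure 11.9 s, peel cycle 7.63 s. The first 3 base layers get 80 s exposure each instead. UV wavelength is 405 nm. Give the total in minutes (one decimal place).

Number of layers: 26.5 / 0.1 → 265 (rounded up).
Burn-in layers = 3 × (80 + 7.63) = 262.89 s.
Remaining layers = 262 × (11.9 + 7.63) = 5116.86 s.
Sum: 262.89 + 5116.86 = 5379.75 s → 89.7 minutes.

89.7 minutes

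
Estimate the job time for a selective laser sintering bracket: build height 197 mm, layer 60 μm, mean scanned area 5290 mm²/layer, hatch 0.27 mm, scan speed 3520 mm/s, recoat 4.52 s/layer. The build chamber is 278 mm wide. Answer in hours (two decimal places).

9.20 hours

Layer count = ceil(197 / 0.06) = 3284.
Scan path per layer: 5290 / 0.27 → 19592.6 mm.
Scan time per layer = 19592.6 / 3520 = 5.5661 s.
Time per layer: 5.5661 + 4.52 → 10.0861 s.
3284 layers × 10.0861 s/layer = 33122.7524 s, i.e. 9.20 hours.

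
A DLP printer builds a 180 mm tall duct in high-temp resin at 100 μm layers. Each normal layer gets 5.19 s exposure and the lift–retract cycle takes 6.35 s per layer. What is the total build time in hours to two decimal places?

Layers = ⌈180/0.1⌉ = 1800.
Per-layer time: 5.19 + 6.35 → 11.54 s.
Total = 1800 × 11.54 = 20772 s = 5.77 hours.

5.77 hours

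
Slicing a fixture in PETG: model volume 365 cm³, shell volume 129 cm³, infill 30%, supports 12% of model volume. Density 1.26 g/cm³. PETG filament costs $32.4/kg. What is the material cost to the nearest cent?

Volume inside the shell: 365 − 129 → 236 cm³.
Infill volume = 0.30 × 236, so 70.8 cm³.
Support: 0.12 × 365 → 43.8 cm³.
Total extruded = 129 + 70.8 + 43.8, so 243.6 cm³.
Mass: 243.6 × 1.26 → 306.936 g.
At $32.4/kg: 306.936/1000 × 32.4 = $9.94.

$9.94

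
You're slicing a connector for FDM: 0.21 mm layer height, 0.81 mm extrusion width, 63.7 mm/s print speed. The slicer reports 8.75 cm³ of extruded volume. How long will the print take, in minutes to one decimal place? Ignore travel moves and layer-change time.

13.5 minutes

Line area: 0.21 × 0.81 → 0.1701 mm².
Toolpath length = 8.75 cm³ / 0.1701 mm² = 8750 / 0.1701 = 51440.3 mm.
Extrusion time: 51440.3 / 63.7 → 807.5 s.
That's 807.5 s → 13.5 minutes.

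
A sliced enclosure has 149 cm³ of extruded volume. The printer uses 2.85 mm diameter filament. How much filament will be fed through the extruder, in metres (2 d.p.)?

Cross-section of 2.85 mm filament: π·(2.85/2)² = 6.3794 mm².
Length = 149 cm³ / 6.3794 mm² = 149000 / 6.3794 = 23356.43 mm = 23.36 m.

23.36 m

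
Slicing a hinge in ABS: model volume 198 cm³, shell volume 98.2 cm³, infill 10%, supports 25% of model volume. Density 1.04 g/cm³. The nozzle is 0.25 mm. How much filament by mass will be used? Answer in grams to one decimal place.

Infill region: 198 − 98.2 → 99.8 cm³.
Deposited infill: 0.10 × 99.8 → 9.98 cm³.
Support = 0.25 × 198, so 49.5 cm³.
Total printed volume = 98.2 + 9.98 + 49.5 = 157.68 cm³.
Mass = 157.68 × 1.04 = 163.9872 g.

164.0 g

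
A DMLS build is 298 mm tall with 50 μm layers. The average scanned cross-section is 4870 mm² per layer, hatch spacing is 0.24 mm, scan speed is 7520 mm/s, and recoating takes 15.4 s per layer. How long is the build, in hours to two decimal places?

29.96 hours

Layer count = ceil(298 / 0.05) = 5960.
Scan path per layer = 4870 / 0.24 = 20291.7 mm.
Per-layer scan time: 20291.7 / 7520 → 2.6984 s.
Per-layer time = 2.6984 + 15.4, so 18.0984 s.
5960 layers × 18.0984 s/layer = 107866.464 s, i.e. 29.96 hours.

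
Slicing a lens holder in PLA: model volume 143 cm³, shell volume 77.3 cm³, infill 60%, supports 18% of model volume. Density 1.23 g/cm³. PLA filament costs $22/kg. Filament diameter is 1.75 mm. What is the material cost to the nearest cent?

$3.85

Infill region = 143 − 77.3, so 65.7 cm³.
Infill deposited: 0.60 × 65.7 → 39.42 cm³.
Support = 0.18 × 143 = 25.74 cm³.
Total printed volume: 77.3 + 39.42 + 25.74 → 142.46 cm³.
Mass: 142.46 × 1.23 → 175.2258 g.
Cost = 175.2258 g / 1000 × $22/kg = $3.85.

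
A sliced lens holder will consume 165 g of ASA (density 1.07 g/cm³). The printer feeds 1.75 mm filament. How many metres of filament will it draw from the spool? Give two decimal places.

64.11 m

Extruded volume: 165/1.07 = 154.2056 cm³ (154205.6 mm³).
Cross-section of 1.75 mm filament: π·(1.75/2)² = 2.4053 mm².
L = V/A = 154205.6/2.4053 = 64110.76 mm → 64.11 m.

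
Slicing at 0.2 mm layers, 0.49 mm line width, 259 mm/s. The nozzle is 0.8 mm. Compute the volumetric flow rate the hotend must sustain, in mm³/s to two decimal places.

25.38

A = 0.2 × 0.49, so 0.098 mm².
Q = v·A = 259 × 0.098 = 25.38 mm³/s.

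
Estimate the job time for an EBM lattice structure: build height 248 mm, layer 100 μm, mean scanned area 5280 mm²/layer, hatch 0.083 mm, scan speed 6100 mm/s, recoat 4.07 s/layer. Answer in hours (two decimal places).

9.99 hours

Number of layers: 248 / 0.1 → 2480 (rounded up).
Hatch length per layer = 5280 / 0.083 = 63614.5 mm.
Beam time per layer = 63614.5 / 6100 = 10.4286 s.
Per-layer time: 10.4286 + 4.07 → 14.4986 s.
2480 layers × 14.4986 s/layer = 35956.528 s, i.e. 9.99 hours.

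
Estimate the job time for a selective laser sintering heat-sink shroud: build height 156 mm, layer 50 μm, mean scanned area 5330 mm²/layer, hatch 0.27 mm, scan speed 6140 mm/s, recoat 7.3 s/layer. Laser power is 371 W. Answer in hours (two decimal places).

Number of layers: 156 / 0.05 → 3120 (rounded up).
Per-layer scan distance: 5330 / 0.27 → 19740.7 mm.
Per-layer scan time = 19740.7 / 6140 = 3.2151 s.
Layer cycle = 3.2151 + 7.3, so 10.5151 s.
Total: 3120 × 10.5151 s = 32807.112 s → 9.11 hours.

9.11 hours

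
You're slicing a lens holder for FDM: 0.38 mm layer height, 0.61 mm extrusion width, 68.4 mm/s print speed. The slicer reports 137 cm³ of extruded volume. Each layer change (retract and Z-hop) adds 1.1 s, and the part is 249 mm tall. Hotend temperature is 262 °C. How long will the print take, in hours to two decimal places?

Extrusion cross-section = 0.38 × 0.61, so 0.2318 mm².
Toolpath length = 137 cm³ / 0.2318 mm² = 137000 / 0.2318 = 591026.7 mm.
Extrusion time = 591026.7 / 68.4 = 8640.7 s.
Layers = ⌈249/0.38⌉ = 656.
Layer-change overhead = 656 × 1.1, so 721.6 s.
Total = 8640.7 + 721.6 = 9362.3 s = 2.60 hours.

2.60 hours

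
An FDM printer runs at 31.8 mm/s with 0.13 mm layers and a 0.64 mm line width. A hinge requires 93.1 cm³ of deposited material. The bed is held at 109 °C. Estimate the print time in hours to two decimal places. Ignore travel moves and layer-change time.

Line area = 0.13 × 0.64 = 0.0832 mm².
Toolpath length = 93.1 cm³ / 0.0832 mm² = 93100 / 0.0832 = 1118990.4 mm.
Print-move time = 1118990.4 / 31.8, so 35188.4 s.
Converting: 35188.4 s = 9.77 hours.

9.77 hours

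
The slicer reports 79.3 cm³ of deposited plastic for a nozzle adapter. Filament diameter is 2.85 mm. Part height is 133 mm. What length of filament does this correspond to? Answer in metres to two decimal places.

A = π r² = π × 1.425² = 6.3794 mm².
Length = 79.3 cm³ / 6.3794 mm² = 79300 / 6.3794 = 12430.64 mm = 12.43 m.

12.43 m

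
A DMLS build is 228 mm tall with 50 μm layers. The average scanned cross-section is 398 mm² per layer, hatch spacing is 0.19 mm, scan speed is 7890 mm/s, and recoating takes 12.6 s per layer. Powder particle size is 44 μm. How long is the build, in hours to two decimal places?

16.30 hours

Layers = ⌈228/0.05⌉ = 4560.
Hatch length per layer: 398 / 0.19 → 2094.7 mm.
Per-layer scan time: 2094.7 / 7890 → 0.2655 s.
Per-layer time: 0.2655 + 12.6 → 12.8655 s.
Build time = 4560 × 12.8655 = 58666.68 s = 16.30 hours.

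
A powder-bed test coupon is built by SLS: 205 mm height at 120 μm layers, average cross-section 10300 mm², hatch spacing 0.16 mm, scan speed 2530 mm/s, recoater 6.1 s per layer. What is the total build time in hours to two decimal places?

Layer count = ceil(205 / 0.12) = 1709.
Per-layer scan distance: 10300 / 0.16 → 64375 mm.
Laser time per layer = 64375 / 2530, so 25.4447 s.
Layer cycle: 25.4447 + 6.1 → 31.5447 s.
1709 layers × 31.5447 s/layer = 53909.8923 s, i.e. 14.97 hours.

14.97 hours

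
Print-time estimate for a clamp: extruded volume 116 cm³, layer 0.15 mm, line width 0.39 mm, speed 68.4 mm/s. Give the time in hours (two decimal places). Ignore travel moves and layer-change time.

Extrusion cross-section: 0.15 × 0.39 → 0.0585 mm².
Toolpath length = 116 cm³ / 0.0585 mm² = 116000 / 0.0585 = 1982906 mm.
Extrusion time = 1982906 / 68.4 = 28989.9 s.
Converting: 28989.9 s = 8.05 hours.

8.05 hours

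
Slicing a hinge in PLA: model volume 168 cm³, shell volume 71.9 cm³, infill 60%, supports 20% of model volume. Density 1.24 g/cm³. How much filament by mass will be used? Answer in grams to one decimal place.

202.3 g

Volume inside the shell: 168 − 71.9 → 96.1 cm³.
Infill deposited: 0.60 × 96.1 → 57.66 cm³.
Support = 0.20 × 168, so 33.6 cm³.
Deposited volume = 71.9 + 57.66 + 33.6 = 163.16 cm³.
Mass = 163.16 × 1.24, so 202.3184 g.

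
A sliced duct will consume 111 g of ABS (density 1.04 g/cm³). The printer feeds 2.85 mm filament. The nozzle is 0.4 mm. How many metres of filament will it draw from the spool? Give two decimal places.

16.73 m

Extruded volume: 111/1.04 = 106.7308 cm³ (106730.8 mm³).
Cross-section of 2.85 mm filament: π·(2.85/2)² = 6.3794 mm².
L = V/A = 106730.8/6.3794 = 16730.54 mm → 16.73 m.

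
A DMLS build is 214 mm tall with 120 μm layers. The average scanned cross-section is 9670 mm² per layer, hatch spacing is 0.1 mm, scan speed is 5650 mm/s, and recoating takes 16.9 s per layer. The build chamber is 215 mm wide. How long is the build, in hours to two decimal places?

16.86 hours

Layer count = ceil(214 / 0.12) = 1784.
Per-layer scan distance = 9670 / 0.1, so 96700 mm.
Laser time per layer: 96700 / 5650 → 17.115 s.
Layer cycle = 17.115 + 16.9, so 34.015 s.
Build time = 1784 × 34.015 = 60682.76 s = 16.86 hours.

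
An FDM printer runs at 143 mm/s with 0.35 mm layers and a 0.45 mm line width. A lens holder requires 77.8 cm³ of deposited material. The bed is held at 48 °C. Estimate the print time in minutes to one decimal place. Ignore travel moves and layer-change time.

57.6 minutes

Line area: 0.35 × 0.45 → 0.1575 mm².
Total extruded path = 77800/0.1575 = 493968.3 mm.
Extrusion time = 493968.3 / 143, so 3454.3 s.
3454.3 s = 57.6 minutes.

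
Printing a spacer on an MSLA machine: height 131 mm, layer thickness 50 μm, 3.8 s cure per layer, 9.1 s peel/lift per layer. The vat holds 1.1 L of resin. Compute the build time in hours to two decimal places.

9.39 hours

Number of layers: 131 / 0.05 → 2620 (rounded up).
Cycle time = 3.8 + 9.1 = 12.9 s.
Total = 2620 × 12.9 = 33798 s = 9.39 hours.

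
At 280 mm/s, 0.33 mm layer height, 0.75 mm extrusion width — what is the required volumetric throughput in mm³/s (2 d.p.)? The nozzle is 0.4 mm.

69.30

Extrusion cross-section = 0.33 × 0.75 = 0.2475 mm².
Q = v·A = 280 × 0.2475 = 69.30 mm³/s.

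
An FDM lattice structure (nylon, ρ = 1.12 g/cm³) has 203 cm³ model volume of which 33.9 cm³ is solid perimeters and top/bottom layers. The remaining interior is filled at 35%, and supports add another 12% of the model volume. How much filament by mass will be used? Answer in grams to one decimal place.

Infill region = 203 − 33.9, so 169.1 cm³.
Infill volume = 0.35 × 169.1 = 59.185 cm³.
Support = 0.12 × 203, so 24.36 cm³.
Total printed volume: 33.9 + 59.185 + 24.36 → 117.445 cm³.
Mass = 117.445 × 1.12, so 131.5384 g.

131.5 g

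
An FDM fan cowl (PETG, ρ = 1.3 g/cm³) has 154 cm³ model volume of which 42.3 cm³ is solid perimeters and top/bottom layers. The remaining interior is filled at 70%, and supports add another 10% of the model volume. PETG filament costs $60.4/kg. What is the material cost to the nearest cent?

$10.67

Interior volume = 154 − 42.3, so 111.7 cm³.
Infill deposited = 0.70 × 111.7 = 78.19 cm³.
Support: 0.10 × 154 → 15.4 cm³.
Total extruded: 42.3 + 78.19 + 15.4 → 135.89 cm³.
Mass: 135.89 × 1.3 → 176.657 g.
At $60.4/kg: 176.657/1000 × 60.4 = $10.67.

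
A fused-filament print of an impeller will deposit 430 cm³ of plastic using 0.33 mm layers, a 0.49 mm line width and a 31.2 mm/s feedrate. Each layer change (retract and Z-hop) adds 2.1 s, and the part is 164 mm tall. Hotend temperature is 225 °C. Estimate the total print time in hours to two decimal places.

Line area: 0.33 × 0.49 → 0.1617 mm².
Total extruded path = 430000/0.1617 = 2659245.5 mm.
Extrusion time = 2659245.5 / 31.2 = 85232.2 s.
Layers = ⌈164/0.33⌉ = 497.
Layer-change overhead = 497 × 2.1 = 1043.7 s.
Altogether 85232.2 + 1043.7 = 86275.9 s, i.e. 23.97 hours.

23.97 hours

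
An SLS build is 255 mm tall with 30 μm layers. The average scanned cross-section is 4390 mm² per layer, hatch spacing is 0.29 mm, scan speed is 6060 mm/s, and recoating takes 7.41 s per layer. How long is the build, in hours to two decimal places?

23.39 hours

Layer count = ceil(255 / 0.03) = 8500.
Per-layer scan distance: 4390 / 0.29 → 15137.9 mm.
Per-layer scan time = 15137.9 / 6060 = 2.498 s.
Per-layer time = 2.498 + 7.41 = 9.908 s.
8500 layers × 9.908 s/layer = 84218 s, i.e. 23.39 hours.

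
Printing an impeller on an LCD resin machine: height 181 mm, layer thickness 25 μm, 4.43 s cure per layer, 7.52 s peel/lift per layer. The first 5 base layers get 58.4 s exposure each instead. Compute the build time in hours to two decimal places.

24.11 hours

Number of layers: 181 / 0.025 → 7240 (rounded up).
Bottom layers = 5 × (58.4 + 7.52) = 329.6 s.
Normal layers = 7235 × (4.43 + 7.52), so 86458.25 s.
Sum: 329.6 + 86458.25 = 86787.85 s → 24.11 hours.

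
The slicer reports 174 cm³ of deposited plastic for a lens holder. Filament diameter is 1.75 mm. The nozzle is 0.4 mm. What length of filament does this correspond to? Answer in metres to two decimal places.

Cross-section of 1.75 mm filament: π·(1.75/2)² = 2.4053 mm².
L = 174000 mm³ / 2.4053 mm² = 72340.25 mm, i.e. 72.34 m.

72.34 m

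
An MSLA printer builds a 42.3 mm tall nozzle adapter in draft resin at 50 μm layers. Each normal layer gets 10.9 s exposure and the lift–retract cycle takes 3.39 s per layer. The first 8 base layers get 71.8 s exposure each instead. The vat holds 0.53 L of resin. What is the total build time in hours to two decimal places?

3.49 hours

Number of layers: 42.3 / 0.05 → 846 (rounded up).
Base layers: 8 × (71.8 + 3.39) → 601.52 s.
Normal layers = 838 × (10.9 + 3.39), so 11975.02 s.
Sum: 601.52 + 11975.02 = 12576.54 s → 3.49 hours.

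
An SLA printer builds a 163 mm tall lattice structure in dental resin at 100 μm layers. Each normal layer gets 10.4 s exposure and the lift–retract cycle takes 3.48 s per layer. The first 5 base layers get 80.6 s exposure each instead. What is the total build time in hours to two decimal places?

6.38 hours

Layer count = ceil(163 / 0.1) = 1630.
Bottom layers = 5 × (80.6 + 3.48), so 420.4 s.
Normal layers = 1625 × (10.4 + 3.48), so 22555 s.
Total = 420.4 + 22555 = 22975.4 s = 6.38 hours.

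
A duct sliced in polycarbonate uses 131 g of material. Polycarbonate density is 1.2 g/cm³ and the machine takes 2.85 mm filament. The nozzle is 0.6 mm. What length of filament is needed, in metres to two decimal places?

Extruded volume: 131/1.2 = 109.1667 cm³ (109166.7 mm³).
Filament cross-section = π × (2.85/2)² = 6.3794 mm².
L = V/A = 109166.7/6.3794 = 17112.38 mm → 17.11 m.

17.11 m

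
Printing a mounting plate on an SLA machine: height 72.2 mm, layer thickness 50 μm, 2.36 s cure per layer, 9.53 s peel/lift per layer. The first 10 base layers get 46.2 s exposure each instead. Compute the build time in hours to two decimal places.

4.89 hours

Layer count = ceil(72.2 / 0.05) = 1444.
Base layers: 10 × (46.2 + 9.53) → 557.3 s.
Normal layers = 1434 × (2.36 + 9.53) = 17050.26 s.
Total = 557.3 + 17050.26 = 17607.56 s = 4.89 hours.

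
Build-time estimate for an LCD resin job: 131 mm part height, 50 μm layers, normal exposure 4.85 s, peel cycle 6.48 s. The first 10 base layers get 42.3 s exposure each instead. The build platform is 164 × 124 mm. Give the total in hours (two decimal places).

Number of layers: 131 / 0.05 → 2620 (rounded up).
Base layers: 10 × (42.3 + 6.48) → 487.8 s.
Regular layers: 2610 × (4.85 + 6.48) → 29571.3 s.
Total = 487.8 + 29571.3 = 30059.1 s = 8.35 hours.

8.35 hours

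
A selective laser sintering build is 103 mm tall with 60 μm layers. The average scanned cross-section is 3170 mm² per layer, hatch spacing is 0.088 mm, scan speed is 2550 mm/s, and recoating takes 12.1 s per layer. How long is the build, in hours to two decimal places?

12.51 hours

Layers = ⌈103/0.06⌉ = 1717.
Hatch length per layer: 3170 / 0.088 → 36022.7 mm.
Laser time per layer = 36022.7 / 2550, so 14.1265 s.
Time per layer = 14.1265 + 12.1, so 26.2265 s.
Build time = 1717 × 26.2265 = 45030.9005 s = 12.51 hours.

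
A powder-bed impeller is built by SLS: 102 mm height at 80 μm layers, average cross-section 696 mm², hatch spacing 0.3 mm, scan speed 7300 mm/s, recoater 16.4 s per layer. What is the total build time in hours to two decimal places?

Number of layers: 102 / 0.08 → 1275 (rounded up).
Scan path per layer = 696 / 0.3, so 2320 mm.
Per-layer scan time = 2320 / 7300 = 0.3178 s.
Time per layer: 0.3178 + 16.4 → 16.7178 s.
Total: 1275 × 16.7178 s = 21315.195 s → 5.92 hours.

5.92 hours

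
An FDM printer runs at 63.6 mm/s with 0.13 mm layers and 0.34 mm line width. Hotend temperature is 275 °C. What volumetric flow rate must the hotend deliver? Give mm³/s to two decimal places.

2.81

A = 0.13 × 0.34, so 0.0442 mm².
Volumetric flow = 63.6 × 0.0442 = 2.81 mm³/s.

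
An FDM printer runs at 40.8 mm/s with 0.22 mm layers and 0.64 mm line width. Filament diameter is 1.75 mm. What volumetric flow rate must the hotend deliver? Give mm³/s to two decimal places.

Bead cross-section = 0.22 × 0.64, so 0.1408 mm².
Q = v·A = 40.8 × 0.1408 = 5.74 mm³/s.

5.74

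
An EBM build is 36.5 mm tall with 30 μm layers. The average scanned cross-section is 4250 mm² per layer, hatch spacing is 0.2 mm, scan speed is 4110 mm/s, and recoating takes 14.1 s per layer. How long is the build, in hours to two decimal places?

6.51 hours

Number of layers: 36.5 / 0.03 → 1217 (rounded up).
Scan path per layer = 4250 / 0.2, so 21250 mm.
Scan time per layer: 21250 / 4110 → 5.1703 s.
Per-layer time: 5.1703 + 14.1 → 19.2703 s.
Build time = 1217 × 19.2703 = 23451.9551 s = 6.51 hours.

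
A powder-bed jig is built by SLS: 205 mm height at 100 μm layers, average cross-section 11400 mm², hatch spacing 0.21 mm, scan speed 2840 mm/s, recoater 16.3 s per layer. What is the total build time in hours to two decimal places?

Layers = ⌈205/0.1⌉ = 2050.
Scan path per layer = 11400 / 0.21 = 54285.7 mm.
Laser time per layer = 54285.7 / 2840, so 19.1147 s.
Per-layer time = 19.1147 + 16.3 = 35.4147 s.
Build time = 2050 × 35.4147 = 72600.135 s = 20.17 hours.

20.17 hours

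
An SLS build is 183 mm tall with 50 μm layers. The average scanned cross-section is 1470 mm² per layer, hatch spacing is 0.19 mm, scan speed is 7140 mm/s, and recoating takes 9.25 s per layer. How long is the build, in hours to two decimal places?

10.51 hours

Layer count = ceil(183 / 0.05) = 3660.
Per-layer scan distance: 1470 / 0.19 → 7736.8 mm.
Scan time per layer = 7736.8 / 7140 = 1.0836 s.
Layer cycle = 1.0836 + 9.25 = 10.3336 s.
Total: 3660 × 10.3336 s = 37820.976 s → 10.51 hours.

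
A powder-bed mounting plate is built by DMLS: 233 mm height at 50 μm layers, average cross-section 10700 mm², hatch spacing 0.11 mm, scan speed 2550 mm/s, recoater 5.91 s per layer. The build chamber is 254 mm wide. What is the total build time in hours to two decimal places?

57.03 hours

Number of layers: 233 / 0.05 → 4660 (rounded up).
Per-layer scan distance: 10700 / 0.11 → 97272.7 mm.
Per-layer scan time = 97272.7 / 2550 = 38.1462 s.
Layer cycle: 38.1462 + 5.91 → 44.0562 s.
4660 layers × 44.0562 s/layer = 205301.892 s, i.e. 57.03 hours.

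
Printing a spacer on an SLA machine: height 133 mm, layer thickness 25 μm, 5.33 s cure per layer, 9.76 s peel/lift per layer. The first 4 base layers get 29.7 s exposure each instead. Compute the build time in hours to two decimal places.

Number of layers: 133 / 0.025 → 5320 (rounded up).
Burn-in layers = 4 × (29.7 + 9.76) = 157.84 s.
Normal layers = 5316 × (5.33 + 9.76), so 80218.44 s.
Total = 157.84 + 80218.44 = 80376.28 s = 22.33 hours.

22.33 hours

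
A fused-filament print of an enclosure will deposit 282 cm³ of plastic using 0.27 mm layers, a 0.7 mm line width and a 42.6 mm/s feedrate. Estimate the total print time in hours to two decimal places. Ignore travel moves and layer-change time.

9.73 hours

Bead cross-section = 0.27 × 0.7, so 0.189 mm².
Toolpath length = 282 cm³ / 0.189 mm² = 282000 / 0.189 = 1492063.5 mm.
Print-move time: 1492063.5 / 42.6 → 35025 s.
Converting: 35025 s = 9.73 hours.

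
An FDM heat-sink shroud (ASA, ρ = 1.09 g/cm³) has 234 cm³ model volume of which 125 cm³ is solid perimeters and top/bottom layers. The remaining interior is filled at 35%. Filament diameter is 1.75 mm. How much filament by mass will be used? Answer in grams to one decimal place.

Infill region = 234 − 125, so 109 cm³.
Infill volume = 0.35 × 109, so 38.15 cm³.
Total extruded = 125 + 38.15, so 163.15 cm³.
Mass: 163.15 × 1.09 → 177.8335 g.

177.8 g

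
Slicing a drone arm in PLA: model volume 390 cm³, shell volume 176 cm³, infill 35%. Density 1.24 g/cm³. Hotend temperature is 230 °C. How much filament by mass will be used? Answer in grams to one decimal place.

311.1 g

Infill region = 390 − 176, so 214 cm³.
Deposited infill = 0.35 × 214, so 74.9 cm³.
Total extruded = 176 + 74.9 = 250.9 cm³.
Mass = 250.9 × 1.24 = 311.116 g.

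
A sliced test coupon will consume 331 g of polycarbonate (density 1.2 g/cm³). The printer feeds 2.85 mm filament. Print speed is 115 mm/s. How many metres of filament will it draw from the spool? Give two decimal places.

Volume = 331 g / 1.2 g·cm⁻³ = 275.8333 cm³ = 275833.3 mm³.
Cross-section of 2.85 mm filament: π·(2.85/2)² = 6.3794 mm².
Length = 275833.3 / 6.3794 = 43238.13 mm = 43.24 m.

43.24 m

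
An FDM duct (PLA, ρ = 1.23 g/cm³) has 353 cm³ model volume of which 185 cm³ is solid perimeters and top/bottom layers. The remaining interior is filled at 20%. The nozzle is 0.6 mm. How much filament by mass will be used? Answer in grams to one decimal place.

Interior volume = 353 − 185, so 168 cm³.
Deposited infill = 0.20 × 168, so 33.6 cm³.
Total printed volume = 185 + 33.6 = 218.6 cm³.
Mass: 218.6 × 1.23 → 268.878 g.

268.9 g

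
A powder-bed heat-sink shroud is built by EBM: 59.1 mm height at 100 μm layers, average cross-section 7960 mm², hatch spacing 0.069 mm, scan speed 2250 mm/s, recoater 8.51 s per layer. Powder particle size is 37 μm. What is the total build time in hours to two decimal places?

9.81 hours

Layer count = ceil(59.1 / 0.1) = 591.
Per-layer scan distance = 7960 / 0.069 = 115362.3 mm.
Per-layer scan time = 115362.3 / 2250 = 51.2721 s.
Per-layer time: 51.2721 + 8.51 → 59.7821 s.
591 layers × 59.7821 s/layer = 35331.2211 s, i.e. 9.81 hours.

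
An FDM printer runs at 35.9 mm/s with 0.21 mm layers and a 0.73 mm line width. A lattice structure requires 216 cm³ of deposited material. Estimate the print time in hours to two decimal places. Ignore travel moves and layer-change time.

10.90 hours

Line area = 0.21 × 0.73, so 0.1533 mm².
Total extruded path = 216000/0.1533 = 1409002 mm.
Print-move time: 1409002 / 35.9 → 39248 s.
Converting: 39248 s = 10.90 hours.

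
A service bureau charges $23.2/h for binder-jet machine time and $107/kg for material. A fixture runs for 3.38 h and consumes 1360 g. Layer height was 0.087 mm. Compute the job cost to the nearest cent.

Machine-time cost = 23.2 × 3.38 = $78.416.
Material charge: 107 × 1360/1000 → $145.52.
Total = 78.416 + 145.52 = 223.936 ≈ $223.94.

$223.94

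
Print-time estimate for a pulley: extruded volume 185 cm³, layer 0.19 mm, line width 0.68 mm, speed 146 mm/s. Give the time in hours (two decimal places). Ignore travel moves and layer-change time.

2.72 hours

Line area = 0.19 × 0.68, so 0.1292 mm².
Path length: 185000 mm³ / 0.1292 mm² → 1431888.5 mm.
Print-move time = 1431888.5 / 146, so 9807.5 s.
That's 9807.5 s → 2.72 hours.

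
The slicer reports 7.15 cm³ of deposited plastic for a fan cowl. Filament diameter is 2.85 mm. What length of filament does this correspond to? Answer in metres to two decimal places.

1.12 m

Cross-section of 2.85 mm filament: π·(2.85/2)² = 6.3794 mm².
L = 7150 mm³ / 6.3794 mm² = 1120.8 mm, i.e. 1.12 m.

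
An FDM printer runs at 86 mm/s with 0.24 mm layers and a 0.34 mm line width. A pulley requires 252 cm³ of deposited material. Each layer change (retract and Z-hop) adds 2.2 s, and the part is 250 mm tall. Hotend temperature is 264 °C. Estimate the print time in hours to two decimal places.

Extrusion cross-section = 0.24 × 0.34 = 0.0816 mm².
Total extruded path = 252000/0.0816 = 3088235.3 mm.
Time extruding: 3088235.3 / 86 → 35909.7 s.
Number of layers: 250 / 0.24 → 1042 (rounded up).
Z-hop total = 1042 × 2.2, so 2292.4 s.
Altogether 35909.7 + 2292.4 = 38202.1 s, i.e. 10.61 hours.

10.61 hours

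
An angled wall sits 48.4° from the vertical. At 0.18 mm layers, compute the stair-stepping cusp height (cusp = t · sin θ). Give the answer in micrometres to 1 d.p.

134.6 μm

h_c = t·sin θ = 0.18 × 0.7478 = 0.134604 mm (134.6 μm).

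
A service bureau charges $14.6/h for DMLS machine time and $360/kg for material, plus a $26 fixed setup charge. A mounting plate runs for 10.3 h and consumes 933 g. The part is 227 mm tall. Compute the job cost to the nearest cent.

Time charge: 14.6 × 10.3 → $150.38.
Feedstock cost: 360 × 933/1000 → $335.88.
Total = 150.38 + 335.88 + 26 = $512.26.

$512.26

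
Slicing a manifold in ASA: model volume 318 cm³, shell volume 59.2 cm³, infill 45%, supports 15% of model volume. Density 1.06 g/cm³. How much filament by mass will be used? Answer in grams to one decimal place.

Infill region: 318 − 59.2 → 258.8 cm³.
Infill deposited = 0.45 × 258.8 = 116.46 cm³.
Support: 0.15 × 318 → 47.7 cm³.
Total extruded: 59.2 + 116.46 + 47.7 → 223.36 cm³.
Mass = 223.36 × 1.06 = 236.7616 g.

236.8 g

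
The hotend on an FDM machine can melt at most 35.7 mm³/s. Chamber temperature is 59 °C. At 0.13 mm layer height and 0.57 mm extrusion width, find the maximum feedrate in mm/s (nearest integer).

482 mm/s

Bead cross-section: 0.13 × 0.57 → 0.0741 mm².
v_max = Q/A = 35.7/0.0741 = 481.78 mm/s → 482 mm/s.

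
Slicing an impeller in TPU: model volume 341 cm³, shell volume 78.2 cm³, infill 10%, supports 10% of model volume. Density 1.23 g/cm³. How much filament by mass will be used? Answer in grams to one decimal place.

Infill region: 341 − 78.2 → 262.8 cm³.
Deposited infill = 0.10 × 262.8, so 26.28 cm³.
Support: 0.10 × 341 → 34.1 cm³.
Total extruded = 78.2 + 26.28 + 34.1 = 138.58 cm³.
Mass = 138.58 × 1.23 = 170.4534 g.

170.5 g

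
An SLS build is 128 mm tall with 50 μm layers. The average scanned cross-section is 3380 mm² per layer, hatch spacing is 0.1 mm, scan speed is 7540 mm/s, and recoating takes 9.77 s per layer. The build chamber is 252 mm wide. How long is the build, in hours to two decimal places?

Layer count = ceil(128 / 0.05) = 2560.
Per-layer scan distance = 3380 / 0.1 = 33800 mm.
Laser time per layer: 33800 / 7540 → 4.4828 s.
Layer cycle = 4.4828 + 9.77, so 14.2528 s.
2560 layers × 14.2528 s/layer = 36487.168 s, i.e. 10.14 hours.

10.14 hours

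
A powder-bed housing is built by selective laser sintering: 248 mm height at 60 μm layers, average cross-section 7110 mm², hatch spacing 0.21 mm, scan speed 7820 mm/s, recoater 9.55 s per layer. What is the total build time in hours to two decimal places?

15.94 hours

Layer count = ceil(248 / 0.06) = 4134.
Hatch length per layer = 7110 / 0.21, so 33857.1 mm.
Per-layer scan time = 33857.1 / 7820, so 4.3296 s.
Per-layer time = 4.3296 + 9.55, so 13.8796 s.
Total: 4134 × 13.8796 s = 57378.2664 s → 15.94 hours.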